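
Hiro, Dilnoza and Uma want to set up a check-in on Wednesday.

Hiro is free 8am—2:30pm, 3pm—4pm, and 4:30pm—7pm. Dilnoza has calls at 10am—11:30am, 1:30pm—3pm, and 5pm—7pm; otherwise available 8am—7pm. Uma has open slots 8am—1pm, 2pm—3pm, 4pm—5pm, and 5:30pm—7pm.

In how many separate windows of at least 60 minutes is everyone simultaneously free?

Dilnoza free within 08:00–19:00: 08:00–10:00, 11:30–13:30, 15:00–17:00.
Hiro ∩ Dilnoza: 08:00–10:00, 11:30–13:30, 15:00–16:00, 16:30–17:00.
Hiro ∩ Dilnoza ∩ Uma: 08:00–10:00, 11:30–13:00, 16:30–17:00.
Windows ≥ 60 min: 08:00–10:00, 11:30–13:00.
That's 2 windows.

2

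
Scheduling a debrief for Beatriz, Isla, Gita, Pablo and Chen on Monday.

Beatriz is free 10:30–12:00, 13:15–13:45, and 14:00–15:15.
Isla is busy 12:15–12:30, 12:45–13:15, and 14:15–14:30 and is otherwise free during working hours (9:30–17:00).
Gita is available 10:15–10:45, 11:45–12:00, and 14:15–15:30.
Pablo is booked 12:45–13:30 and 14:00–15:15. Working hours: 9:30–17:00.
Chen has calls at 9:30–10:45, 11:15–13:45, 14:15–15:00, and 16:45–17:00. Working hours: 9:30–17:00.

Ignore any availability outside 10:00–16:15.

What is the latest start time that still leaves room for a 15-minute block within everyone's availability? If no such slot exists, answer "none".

none

Isla free within 09:30–17:00: 09:30–12:15, 12:30–12:45, 13:15–14:15, 14:30–17:00.
Pablo free within 09:30–17:00: 09:30–12:45, 13:30–14:00, 15:15–17:00.
Chen free within 09:30–17:00: 10:45–11:15, 13:45–14:15, 15:00–16:45.
Beatriz ∩ Isla: 10:30–12:00, 13:15–13:45, 14:00–14:15, 14:30–15:15.
Beatriz ∩ Isla ∩ Gita: 10:30–10:45, 11:45–12:00, 14:30–15:15.
Beatriz ∩ Isla ∩ Gita ∩ Pablo: 10:30–10:45, 11:45–12:00.
Beatriz ∩ Isla ∩ Gita ∩ Pablo ∩ Chen: (none).
Restricted to 10:00–16:15: (none).
Windows ≥ 15 min: (none).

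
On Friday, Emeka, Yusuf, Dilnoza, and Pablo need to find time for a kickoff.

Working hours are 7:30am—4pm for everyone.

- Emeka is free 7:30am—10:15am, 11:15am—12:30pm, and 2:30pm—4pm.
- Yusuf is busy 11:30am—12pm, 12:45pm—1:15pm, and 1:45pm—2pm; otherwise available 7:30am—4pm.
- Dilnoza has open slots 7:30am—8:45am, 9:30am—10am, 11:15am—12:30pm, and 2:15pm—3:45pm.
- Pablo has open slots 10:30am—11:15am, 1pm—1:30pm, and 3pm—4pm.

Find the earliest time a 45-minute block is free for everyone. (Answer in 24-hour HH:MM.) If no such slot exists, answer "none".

15:00

Yusuf free within 07:30–16:00: 07:30–11:30, 12:00–12:45, 13:15–13:45, 14:00–16:00.
Emeka ∩ Yusuf: 07:30–10:15, 11:15–11:30, 12:00–12:30, 14:30–16:00.
Emeka ∩ Yusuf ∩ Dilnoza: 07:30–08:45, 09:30–10:00, 11:15–11:30, 12:00–12:30, 14:30–15:45.
Emeka ∩ Yusuf ∩ Dilnoza ∩ Pablo: 15:00–15:45.
Windows ≥ 45 min: 15:00–15:45.
Earliest such window starts at 15:00.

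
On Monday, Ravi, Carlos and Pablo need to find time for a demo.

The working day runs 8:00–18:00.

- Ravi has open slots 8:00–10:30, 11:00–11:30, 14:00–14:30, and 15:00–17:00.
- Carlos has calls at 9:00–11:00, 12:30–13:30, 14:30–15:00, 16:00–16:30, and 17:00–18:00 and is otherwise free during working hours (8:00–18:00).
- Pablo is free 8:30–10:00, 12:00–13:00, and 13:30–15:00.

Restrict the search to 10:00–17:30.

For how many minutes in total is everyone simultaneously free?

Carlos free within 08:00–18:00: 08:00–09:00, 11:00–12:30, 13:30–14:30, 15:00–16:00, 16:30–17:00.
Ravi ∩ Carlos: 08:00–09:00, 11:00–11:30, 14:00–14:30, 15:00–16:00, 16:30–17:00.
Ravi ∩ Carlos ∩ Pablo: 08:30–09:00, 14:00–14:30.
Restricted to 10:00–17:30: 14:00–14:30.
Total common minutes: 30.

30 minutes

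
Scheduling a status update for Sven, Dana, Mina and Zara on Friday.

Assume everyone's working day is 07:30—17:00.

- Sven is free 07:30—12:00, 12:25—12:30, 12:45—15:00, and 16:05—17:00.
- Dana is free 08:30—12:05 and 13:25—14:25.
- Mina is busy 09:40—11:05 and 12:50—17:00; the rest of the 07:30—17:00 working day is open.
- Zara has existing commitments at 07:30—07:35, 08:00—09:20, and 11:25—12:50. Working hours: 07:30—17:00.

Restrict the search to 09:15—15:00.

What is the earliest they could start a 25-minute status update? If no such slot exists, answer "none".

none

Mina free within 07:30–17:00: 07:30–09:40, 11:05–12:50.
Zara free within 07:30–17:00: 07:35–08:00, 09:20–11:25, 12:50–17:00.
Sven ∩ Dana: 08:30–12:00, 13:25–14:25.
Sven ∩ Dana ∩ Mina: 08:30–09:40, 11:05–12:00.
Sven ∩ Dana ∩ Mina ∩ Zara: 09:20–09:40, 11:05–11:25.
Restricted to 09:15–15:00: 09:20–09:40, 11:05–11:25.
Windows ≥ 25 min: (none).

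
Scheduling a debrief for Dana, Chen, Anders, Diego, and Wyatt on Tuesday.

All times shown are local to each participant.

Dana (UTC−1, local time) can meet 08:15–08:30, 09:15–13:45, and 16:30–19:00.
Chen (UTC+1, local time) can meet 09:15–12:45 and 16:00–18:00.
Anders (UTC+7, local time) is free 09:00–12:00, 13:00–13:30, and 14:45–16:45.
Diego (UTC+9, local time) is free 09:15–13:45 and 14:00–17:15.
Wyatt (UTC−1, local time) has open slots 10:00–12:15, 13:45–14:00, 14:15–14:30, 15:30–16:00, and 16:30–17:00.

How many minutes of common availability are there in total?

Dana → UTC: 09:15–09:30, 10:15–14:45, 17:30–20:00.
Chen → UTC: 08:15–11:45, 15:00–17:00.
Anders → UTC: 02:00–05:00, 06:00–06:30, 07:45–09:45.
Diego → UTC: 00:15–04:45, 05:00–08:15.
Wyatt → UTC: 11:00–13:15, 14:45–15:00, 15:15–15:30, 16:30–17:00, 17:30–18:00.
Dana ∩ Chen: 09:15–09:30, 10:15–11:45.
Dana ∩ Chen ∩ Anders: 09:15–09:30.
Dana ∩ Chen ∩ Anders ∩ Diego: (none).
Dana ∩ Chen ∩ Anders ∩ Diego ∩ Wyatt: (none).
Total common minutes: 0.

0 minutes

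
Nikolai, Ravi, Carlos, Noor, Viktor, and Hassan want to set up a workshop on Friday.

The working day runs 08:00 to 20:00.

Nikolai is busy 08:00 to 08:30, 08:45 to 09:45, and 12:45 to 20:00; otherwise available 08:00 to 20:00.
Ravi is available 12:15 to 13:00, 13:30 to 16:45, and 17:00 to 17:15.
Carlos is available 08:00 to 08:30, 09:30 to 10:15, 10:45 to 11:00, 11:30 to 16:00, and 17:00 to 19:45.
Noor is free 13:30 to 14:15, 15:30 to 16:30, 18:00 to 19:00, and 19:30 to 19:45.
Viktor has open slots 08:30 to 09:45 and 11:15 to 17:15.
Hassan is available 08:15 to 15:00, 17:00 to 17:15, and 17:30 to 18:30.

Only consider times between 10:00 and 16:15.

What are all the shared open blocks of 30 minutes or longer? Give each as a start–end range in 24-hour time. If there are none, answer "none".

Nikolai free within 08:00–20:00: 08:30–08:45, 09:45–12:45.
Nikolai ∩ Ravi: 12:15–12:45.
Nikolai ∩ Ravi ∩ Carlos: 12:15–12:45.
Nikolai ∩ Ravi ∩ Carlos ∩ Noor: (none).
Nikolai ∩ Ravi ∩ Carlos ∩ Noor ∩ Viktor: (none).
Nikolai ∩ Ravi ∩ Carlos ∩ Noor ∩ Viktor ∩ Hassan: (none).
Restricted to 10:00–16:15: (none).
Windows ≥ 30 min: (none).

none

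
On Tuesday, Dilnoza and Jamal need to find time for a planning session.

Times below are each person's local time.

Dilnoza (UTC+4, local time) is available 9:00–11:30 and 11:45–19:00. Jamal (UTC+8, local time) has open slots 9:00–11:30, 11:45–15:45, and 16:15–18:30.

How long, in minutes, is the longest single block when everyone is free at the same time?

150 minutes

Dilnoza → UTC: 05:00–07:30, 07:45–15:00.
Jamal → UTC: 01:00–03:30, 03:45–07:45, 08:15–10:30.
Dilnoza ∩ Jamal: 05:00–07:30, 08:15–10:30.
Common window lengths: 150, 135 min; longest is 150.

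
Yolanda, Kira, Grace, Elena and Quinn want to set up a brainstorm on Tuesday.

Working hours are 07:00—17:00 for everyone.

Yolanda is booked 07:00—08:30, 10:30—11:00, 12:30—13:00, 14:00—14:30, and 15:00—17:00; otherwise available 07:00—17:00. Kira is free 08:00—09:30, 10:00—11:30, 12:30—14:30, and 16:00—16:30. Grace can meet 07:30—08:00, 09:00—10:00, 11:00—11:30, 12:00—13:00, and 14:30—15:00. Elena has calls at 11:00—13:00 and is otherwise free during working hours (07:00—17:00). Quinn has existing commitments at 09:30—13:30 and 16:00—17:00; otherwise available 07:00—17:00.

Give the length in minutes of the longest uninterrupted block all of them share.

Yolanda free within 07:00–17:00: 08:30–10:30, 11:00–12:30, 13:00–14:00, 14:30–15:00.
Elena free within 07:00–17:00: 07:00–11:00, 13:00–17:00.
Quinn free within 07:00–17:00: 07:00–09:30, 13:30–16:00.
Yolanda ∩ Kira: 08:30–09:30, 10:00–10:30, 11:00–11:30, 13:00–14:00.
Yolanda ∩ Kira ∩ Grace: 09:00–09:30, 11:00–11:30.
Yolanda ∩ Kira ∩ Grace ∩ Elena: 09:00–09:30.
Yolanda ∩ Kira ∩ Grace ∩ Elena ∩ Quinn: 09:00–09:30.
Single common window of 30 minutes.

30 minutes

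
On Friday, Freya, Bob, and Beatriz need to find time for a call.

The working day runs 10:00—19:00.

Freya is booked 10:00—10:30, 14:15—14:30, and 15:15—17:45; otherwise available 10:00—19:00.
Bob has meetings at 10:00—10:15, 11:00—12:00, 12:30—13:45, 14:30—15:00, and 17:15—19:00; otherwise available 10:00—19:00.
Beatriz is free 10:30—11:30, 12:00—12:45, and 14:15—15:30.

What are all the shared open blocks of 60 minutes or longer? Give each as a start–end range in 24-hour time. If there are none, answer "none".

Freya free within 10:00–19:00: 10:30–14:15, 14:30–15:15, 17:45–19:00.
Bob free within 10:00–19:00: 10:15–11:00, 12:00–12:30, 13:45–14:30, 15:00–17:15.
Freya ∩ Bob: 10:30–11:00, 12:00–12:30, 13:45–14:15, 15:00–15:15.
Freya ∩ Bob ∩ Beatriz: 10:30–11:00, 12:00–12:30, 15:00–15:15.
Windows ≥ 60 min: (none).

none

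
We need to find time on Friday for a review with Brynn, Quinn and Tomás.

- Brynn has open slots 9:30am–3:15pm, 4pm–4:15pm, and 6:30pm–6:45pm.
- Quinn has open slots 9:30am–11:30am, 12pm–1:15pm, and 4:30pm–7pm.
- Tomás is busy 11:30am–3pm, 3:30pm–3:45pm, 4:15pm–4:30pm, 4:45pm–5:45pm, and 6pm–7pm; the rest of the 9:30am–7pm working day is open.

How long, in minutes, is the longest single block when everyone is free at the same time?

Tomás free within 09:30–19:00: 09:30–11:30, 15:00–15:30, 15:45–16:15, 16:30–16:45, 17:45–18:00.
Brynn ∩ Quinn: 09:30–11:30, 12:00–13:15, 18:30–18:45.
Brynn ∩ Quinn ∩ Tomás: 09:30–11:30.
Single common window of 120 minutes.

120 minutes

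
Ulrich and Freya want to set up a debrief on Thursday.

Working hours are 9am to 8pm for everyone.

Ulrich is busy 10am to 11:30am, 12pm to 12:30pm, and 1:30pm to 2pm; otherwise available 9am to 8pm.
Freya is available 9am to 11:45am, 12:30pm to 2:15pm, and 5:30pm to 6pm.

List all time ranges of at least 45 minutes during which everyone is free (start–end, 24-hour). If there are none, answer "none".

Ulrich free within 09:00–20:00: 09:00–10:00, 11:30–12:00, 12:30–13:30, 14:00–20:00.
Ulrich ∩ Freya: 09:00–10:00, 11:30–11:45, 12:30–13:30, 14:00–14:15, 17:30–18:00.
Windows ≥ 45 min: 09:00–10:00, 12:30–13:30.

09:00–10:00, 12:30–13:30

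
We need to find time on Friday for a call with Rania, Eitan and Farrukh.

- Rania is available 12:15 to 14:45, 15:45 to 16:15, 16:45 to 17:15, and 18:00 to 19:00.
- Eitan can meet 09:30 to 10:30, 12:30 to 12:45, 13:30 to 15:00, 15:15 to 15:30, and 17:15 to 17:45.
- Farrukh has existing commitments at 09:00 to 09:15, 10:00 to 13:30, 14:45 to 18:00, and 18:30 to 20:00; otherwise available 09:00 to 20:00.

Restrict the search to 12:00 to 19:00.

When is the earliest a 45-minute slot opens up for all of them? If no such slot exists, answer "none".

Farrukh free within 09:00–20:00: 09:15–10:00, 13:30–14:45, 18:00–18:30.
Rania ∩ Eitan: 12:30–12:45, 13:30–14:45.
Rania ∩ Eitan ∩ Farrukh: 13:30–14:45.
Restricted to 12:00–19:00: 13:30–14:45.
Windows ≥ 45 min: 13:30–14:45.
Earliest such window starts at 13:30.

13:30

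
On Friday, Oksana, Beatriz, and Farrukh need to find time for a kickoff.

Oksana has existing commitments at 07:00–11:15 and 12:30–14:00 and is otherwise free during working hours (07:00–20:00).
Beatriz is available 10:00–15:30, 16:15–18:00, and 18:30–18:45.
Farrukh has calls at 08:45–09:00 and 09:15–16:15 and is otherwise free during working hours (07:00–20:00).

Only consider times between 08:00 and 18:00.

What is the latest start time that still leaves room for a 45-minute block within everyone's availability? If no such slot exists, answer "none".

17:15

Oksana free within 07:00–20:00: 11:15–12:30, 14:00–20:00.
Farrukh free within 07:00–20:00: 07:00–08:45, 09:00–09:15, 16:15–20:00.
Oksana ∩ Beatriz: 11:15–12:30, 14:00–15:30, 16:15–18:00, 18:30–18:45.
Oksana ∩ Beatriz ∩ Farrukh: 16:15–18:00, 18:30–18:45.
Restricted to 08:00–18:00: 16:15–18:00.
Windows ≥ 45 min: 16:15–18:00.
Latest start in the last window 16:15–18:00 is 18:00 − 45 min = 17:15.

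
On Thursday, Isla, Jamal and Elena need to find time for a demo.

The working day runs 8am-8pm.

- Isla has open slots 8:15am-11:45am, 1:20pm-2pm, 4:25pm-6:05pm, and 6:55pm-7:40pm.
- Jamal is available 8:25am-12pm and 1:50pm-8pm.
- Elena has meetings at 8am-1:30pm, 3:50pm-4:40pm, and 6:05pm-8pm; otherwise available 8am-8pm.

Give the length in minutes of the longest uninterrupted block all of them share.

Elena free within 08:00–20:00: 13:30–15:50, 16:40–18:05.
Isla ∩ Jamal: 08:25–11:45, 13:50–14:00, 16:25–18:05, 18:55–19:40.
Isla ∩ Jamal ∩ Elena: 13:50–14:00, 16:40–18:05.
Common window lengths: 10, 85 min; longest is 85.

85 minutes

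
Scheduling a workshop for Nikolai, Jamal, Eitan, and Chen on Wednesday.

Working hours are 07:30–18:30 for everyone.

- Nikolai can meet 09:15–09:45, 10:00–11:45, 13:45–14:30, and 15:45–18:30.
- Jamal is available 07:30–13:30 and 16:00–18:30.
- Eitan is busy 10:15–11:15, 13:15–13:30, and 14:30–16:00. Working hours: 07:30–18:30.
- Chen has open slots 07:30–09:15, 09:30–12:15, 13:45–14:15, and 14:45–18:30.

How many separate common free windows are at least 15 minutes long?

4

Eitan free within 07:30–18:30: 07:30–10:15, 11:15–13:15, 13:30–14:30, 16:00–18:30.
Nikolai ∩ Jamal: 09:15–09:45, 10:00–11:45, 16:00–18:30.
Nikolai ∩ Jamal ∩ Eitan: 09:15–09:45, 10:00–10:15, 11:15–11:45, 16:00–18:30.
Nikolai ∩ Jamal ∩ Eitan ∩ Chen: 09:30–09:45, 10:00–10:15, 11:15–11:45, 16:00–18:30.
Windows ≥ 15 min: 09:30–09:45, 10:00–10:15, 11:15–11:45, 16:00–18:30.
That's 4 windows.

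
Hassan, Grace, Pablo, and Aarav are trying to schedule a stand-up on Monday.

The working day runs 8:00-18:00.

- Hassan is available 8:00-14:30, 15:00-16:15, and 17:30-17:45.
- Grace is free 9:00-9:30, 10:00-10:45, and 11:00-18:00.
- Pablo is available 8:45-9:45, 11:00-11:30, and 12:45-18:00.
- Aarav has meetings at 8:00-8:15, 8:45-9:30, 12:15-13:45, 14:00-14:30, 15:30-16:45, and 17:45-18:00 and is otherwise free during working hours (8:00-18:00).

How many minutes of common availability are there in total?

Aarav free within 08:00–18:00: 08:15–08:45, 09:30–12:15, 13:45–14:00, 14:30–15:30, 16:45–17:45.
Hassan ∩ Grace: 09:00–09:30, 10:00–10:45, 11:00–14:30, 15:00–16:15, 17:30–17:45.
Hassan ∩ Grace ∩ Pablo: 09:00–09:30, 11:00–11:30, 12:45–14:30, 15:00–16:15, 17:30–17:45.
Hassan ∩ Grace ∩ Pablo ∩ Aarav: 11:00–11:30, 13:45–14:00, 15:00–15:30, 17:30–17:45.
Total common minutes: 30 + 15 + 30 + 15 = 90.

90 minutes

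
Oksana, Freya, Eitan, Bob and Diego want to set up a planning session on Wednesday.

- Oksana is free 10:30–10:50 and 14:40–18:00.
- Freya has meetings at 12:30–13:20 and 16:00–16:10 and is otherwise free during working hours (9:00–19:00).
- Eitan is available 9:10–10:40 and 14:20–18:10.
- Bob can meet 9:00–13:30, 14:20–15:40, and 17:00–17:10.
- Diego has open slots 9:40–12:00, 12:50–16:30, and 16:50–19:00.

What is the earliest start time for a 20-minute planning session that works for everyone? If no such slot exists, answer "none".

Freya free within 09:00–19:00: 09:00–12:30, 13:20–16:00, 16:10–19:00.
Oksana ∩ Freya: 10:30–10:50, 14:40–16:00, 16:10–18:00.
Oksana ∩ Freya ∩ Eitan: 10:30–10:40, 14:40–16:00, 16:10–18:00.
Oksana ∩ Freya ∩ Eitan ∩ Bob: 10:30–10:40, 14:40–15:40, 17:00–17:10.
Oksana ∩ Freya ∩ Eitan ∩ Bob ∩ Diego: 10:30–10:40, 14:40–15:40, 17:00–17:10.
Windows ≥ 20 min: 14:40–15:40.
Earliest such window starts at 14:40.

14:40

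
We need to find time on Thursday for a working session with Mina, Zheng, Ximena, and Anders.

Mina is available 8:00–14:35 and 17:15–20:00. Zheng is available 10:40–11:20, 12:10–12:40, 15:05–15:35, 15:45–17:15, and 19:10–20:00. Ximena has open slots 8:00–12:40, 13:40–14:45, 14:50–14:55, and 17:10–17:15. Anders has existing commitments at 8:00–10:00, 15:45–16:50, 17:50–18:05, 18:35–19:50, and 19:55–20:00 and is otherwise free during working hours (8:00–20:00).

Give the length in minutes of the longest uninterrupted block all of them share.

Anders free within 08:00–20:00: 10:00–15:45, 16:50–17:50, 18:05–18:35, 19:50–19:55.
Mina ∩ Zheng: 10:40–11:20, 12:10–12:40, 19:10–20:00.
Mina ∩ Zheng ∩ Ximena: 10:40–11:20, 12:10–12:40.
Mina ∩ Zheng ∩ Ximena ∩ Anders: 10:40–11:20, 12:10–12:40.
Common window lengths: 40, 30 min; longest is 40.

40 minutes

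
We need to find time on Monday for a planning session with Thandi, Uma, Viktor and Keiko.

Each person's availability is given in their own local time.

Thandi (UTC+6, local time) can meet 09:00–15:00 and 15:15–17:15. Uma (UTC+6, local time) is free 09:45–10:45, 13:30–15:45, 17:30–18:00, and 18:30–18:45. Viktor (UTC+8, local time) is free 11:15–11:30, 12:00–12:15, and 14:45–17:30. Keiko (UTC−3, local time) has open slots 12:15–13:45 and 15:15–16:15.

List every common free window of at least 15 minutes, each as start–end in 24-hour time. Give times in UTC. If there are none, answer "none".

none

Thandi → UTC: 03:00–09:00, 09:15–11:15.
Uma → UTC: 03:45–04:45, 07:30–09:45, 11:30–12:00, 12:30–12:45.
Viktor → UTC: 03:15–03:30, 04:00–04:15, 06:45–09:30.
Keiko → UTC: 15:15–16:45, 18:15–19:15.
Thandi ∩ Uma: 03:45–04:45, 07:30–09:00, 09:15–09:45.
Thandi ∩ Uma ∩ Viktor: 04:00–04:15, 07:30–09:00, 09:15–09:30.
Thandi ∩ Uma ∩ Viktor ∩ Keiko: (none).
Windows ≥ 15 min: (none).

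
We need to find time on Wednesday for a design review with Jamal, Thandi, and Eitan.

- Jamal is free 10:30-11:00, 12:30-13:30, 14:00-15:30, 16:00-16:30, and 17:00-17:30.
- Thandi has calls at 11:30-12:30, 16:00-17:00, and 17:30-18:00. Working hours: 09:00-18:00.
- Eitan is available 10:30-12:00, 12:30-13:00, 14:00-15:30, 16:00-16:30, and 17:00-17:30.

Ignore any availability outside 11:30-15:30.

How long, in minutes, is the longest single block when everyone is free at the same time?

90 minutes

Thandi free within 09:00–18:00: 09:00–11:30, 12:30–16:00, 17:00–17:30.
Jamal ∩ Thandi: 10:30–11:00, 12:30–13:30, 14:00–15:30, 17:00–17:30.
Jamal ∩ Thandi ∩ Eitan: 10:30–11:00, 12:30–13:00, 14:00–15:30, 17:00–17:30.
Restricted to 11:30–15:30: 12:30–13:00, 14:00–15:30.
Common window lengths: 30, 90 min; longest is 90.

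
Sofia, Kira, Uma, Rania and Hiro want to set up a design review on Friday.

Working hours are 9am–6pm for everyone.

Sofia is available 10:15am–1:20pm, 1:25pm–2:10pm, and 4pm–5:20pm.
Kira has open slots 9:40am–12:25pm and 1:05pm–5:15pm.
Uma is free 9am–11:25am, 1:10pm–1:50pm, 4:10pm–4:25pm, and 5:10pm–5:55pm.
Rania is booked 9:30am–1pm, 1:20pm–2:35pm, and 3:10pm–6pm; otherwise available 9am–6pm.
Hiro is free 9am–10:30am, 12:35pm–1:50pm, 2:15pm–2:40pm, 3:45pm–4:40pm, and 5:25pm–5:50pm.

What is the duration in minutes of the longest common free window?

10 minutes

Rania free within 09:00–18:00: 09:00–09:30, 13:00–13:20, 14:35–15:10.
Sofia ∩ Kira: 10:15–12:25, 13:05–13:20, 13:25–14:10, 16:00–17:15.
Sofia ∩ Kira ∩ Uma: 10:15–11:25, 13:10–13:20, 13:25–13:50, 16:10–16:25, 17:10–17:15.
Sofia ∩ Kira ∩ Uma ∩ Rania: 13:10–13:20.
Sofia ∩ Kira ∩ Uma ∩ Rania ∩ Hiro: 13:10–13:20.
Single common window of 10 minutes.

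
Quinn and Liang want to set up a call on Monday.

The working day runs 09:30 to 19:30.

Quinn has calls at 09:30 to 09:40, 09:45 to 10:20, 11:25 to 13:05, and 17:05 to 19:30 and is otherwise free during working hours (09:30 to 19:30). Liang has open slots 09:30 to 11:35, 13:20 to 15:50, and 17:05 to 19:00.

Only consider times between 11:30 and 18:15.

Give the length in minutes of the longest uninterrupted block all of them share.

150 minutes

Quinn free within 09:30–19:30: 09:40–09:45, 10:20–11:25, 13:05–17:05.
Quinn ∩ Liang: 09:40–09:45, 10:20–11:25, 13:20–15:50.
Restricted to 11:30–18:15: 13:20–15:50.
Single common window of 150 minutes.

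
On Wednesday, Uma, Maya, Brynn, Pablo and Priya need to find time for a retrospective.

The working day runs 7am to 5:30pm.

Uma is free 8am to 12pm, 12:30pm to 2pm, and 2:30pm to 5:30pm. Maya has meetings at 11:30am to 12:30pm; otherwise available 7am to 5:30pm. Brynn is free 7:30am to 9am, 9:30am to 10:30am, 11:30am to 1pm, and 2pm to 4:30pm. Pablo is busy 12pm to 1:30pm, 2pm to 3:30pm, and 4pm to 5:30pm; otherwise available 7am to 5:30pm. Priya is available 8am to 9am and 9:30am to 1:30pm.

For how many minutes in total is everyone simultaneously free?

120 minutes

Maya free within 07:00–17:30: 07:00–11:30, 12:30–17:30.
Pablo free within 07:00–17:30: 07:00–12:00, 13:30–14:00, 15:30–16:00.
Uma ∩ Maya: 08:00–11:30, 12:30–14:00, 14:30–17:30.
Uma ∩ Maya ∩ Brynn: 08:00–09:00, 09:30–10:30, 12:30–13:00, 14:30–16:30.
Uma ∩ Maya ∩ Brynn ∩ Pablo: 08:00–09:00, 09:30–10:30, 15:30–16:00.
Uma ∩ Maya ∩ Brynn ∩ Pablo ∩ Priya: 08:00–09:00, 09:30–10:30.
Total common minutes: 60 + 60 = 120.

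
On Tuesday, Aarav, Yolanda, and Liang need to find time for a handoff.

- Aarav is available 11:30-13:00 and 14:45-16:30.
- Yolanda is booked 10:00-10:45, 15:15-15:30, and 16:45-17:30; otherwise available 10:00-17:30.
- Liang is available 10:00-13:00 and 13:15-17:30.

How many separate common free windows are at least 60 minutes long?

Yolanda free within 10:00–17:30: 10:45–15:15, 15:30–16:45.
Aarav ∩ Yolanda: 11:30–13:00, 14:45–15:15, 15:30–16:30.
Aarav ∩ Yolanda ∩ Liang: 11:30–13:00, 14:45–15:15, 15:30–16:30.
Windows ≥ 60 min: 11:30–13:00, 15:30–16:30.
That's 2 windows.

2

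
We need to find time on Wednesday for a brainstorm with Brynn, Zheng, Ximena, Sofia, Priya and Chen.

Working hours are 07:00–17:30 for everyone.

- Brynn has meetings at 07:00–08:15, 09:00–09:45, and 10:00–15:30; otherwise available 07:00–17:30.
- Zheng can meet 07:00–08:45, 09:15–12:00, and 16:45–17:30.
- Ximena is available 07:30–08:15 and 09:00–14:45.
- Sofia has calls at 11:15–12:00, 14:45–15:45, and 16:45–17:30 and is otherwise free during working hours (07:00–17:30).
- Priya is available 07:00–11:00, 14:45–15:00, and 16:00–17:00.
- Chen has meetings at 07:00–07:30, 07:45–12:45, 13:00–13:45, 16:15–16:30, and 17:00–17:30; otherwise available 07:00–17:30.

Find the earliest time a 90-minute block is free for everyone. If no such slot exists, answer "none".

none

Brynn free within 07:00–17:30: 08:15–09:00, 09:45–10:00, 15:30–17:30.
Sofia free within 07:00–17:30: 07:00–11:15, 12:00–14:45, 15:45–16:45.
Chen free within 07:00–17:30: 07:30–07:45, 12:45–13:00, 13:45–16:15, 16:30–17:00.
Brynn ∩ Zheng: 08:15–08:45, 09:45–10:00, 16:45–17:30.
Brynn ∩ Zheng ∩ Ximena: 09:45–10:00.
Brynn ∩ Zheng ∩ Ximena ∩ Sofia: 09:45–10:00.
Brynn ∩ Zheng ∩ Ximena ∩ Sofia ∩ Priya: 09:45–10:00.
Brynn ∩ Zheng ∩ Ximena ∩ Sofia ∩ Priya ∩ Chen: (none).
Windows ≥ 90 min: (none).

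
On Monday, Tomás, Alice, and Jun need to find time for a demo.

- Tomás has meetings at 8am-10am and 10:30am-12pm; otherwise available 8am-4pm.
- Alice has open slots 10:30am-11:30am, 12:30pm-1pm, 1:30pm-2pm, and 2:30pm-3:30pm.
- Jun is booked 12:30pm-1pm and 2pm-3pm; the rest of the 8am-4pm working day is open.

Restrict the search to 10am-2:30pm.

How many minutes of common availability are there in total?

30 minutes

Tomás free within 08:00–16:00: 10:00–10:30, 12:00–16:00.
Jun free within 08:00–16:00: 08:00–12:30, 13:00–14:00, 15:00–16:00.
Tomás ∩ Alice: 12:30–13:00, 13:30–14:00, 14:30–15:30.
Tomás ∩ Alice ∩ Jun: 13:30–14:00, 15:00–15:30.
Restricted to 10:00–14:30: 13:30–14:00.
Total common minutes: 30.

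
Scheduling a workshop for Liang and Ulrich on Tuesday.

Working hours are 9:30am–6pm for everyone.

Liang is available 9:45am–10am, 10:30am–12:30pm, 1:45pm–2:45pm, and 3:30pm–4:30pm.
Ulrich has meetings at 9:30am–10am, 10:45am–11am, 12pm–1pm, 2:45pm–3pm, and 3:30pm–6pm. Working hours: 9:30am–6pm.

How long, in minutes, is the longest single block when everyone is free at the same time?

60 minutes

Ulrich free within 09:30–18:00: 10:00–10:45, 11:00–12:00, 13:00–14:45, 15:00–15:30.
Liang ∩ Ulrich: 10:30–10:45, 11:00–12:00, 13:45–14:45.
Common window lengths: 15, 60, 60 min; longest is 60.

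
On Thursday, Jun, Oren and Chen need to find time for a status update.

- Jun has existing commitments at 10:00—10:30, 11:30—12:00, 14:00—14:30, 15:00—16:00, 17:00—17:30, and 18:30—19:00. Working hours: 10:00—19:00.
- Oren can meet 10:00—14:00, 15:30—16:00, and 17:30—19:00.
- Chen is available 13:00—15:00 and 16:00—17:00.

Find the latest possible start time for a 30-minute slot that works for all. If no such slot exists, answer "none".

13:30

Jun free within 10:00–19:00: 10:30–11:30, 12:00–14:00, 14:30–15:00, 16:00–17:00, 17:30–18:30.
Jun ∩ Oren: 10:30–11:30, 12:00–14:00, 17:30–18:30.
Jun ∩ Oren ∩ Chen: 13:00–14:00.
Windows ≥ 30 min: 13:00–14:00.
Latest start in the last window 13:00–14:00 is 14:00 − 30 min = 13:30.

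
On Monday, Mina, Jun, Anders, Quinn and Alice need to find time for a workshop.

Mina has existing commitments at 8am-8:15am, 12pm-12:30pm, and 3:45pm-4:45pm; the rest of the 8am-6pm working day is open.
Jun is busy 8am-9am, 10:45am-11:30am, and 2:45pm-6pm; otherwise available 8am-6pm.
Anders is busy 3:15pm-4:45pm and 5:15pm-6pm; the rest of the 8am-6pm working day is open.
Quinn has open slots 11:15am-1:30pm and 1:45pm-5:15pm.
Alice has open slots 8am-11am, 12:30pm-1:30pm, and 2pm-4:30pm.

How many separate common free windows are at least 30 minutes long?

2

Mina free within 08:00–18:00: 08:15–12:00, 12:30–15:45, 16:45–18:00.
Jun free within 08:00–18:00: 09:00–10:45, 11:30–14:45.
Anders free within 08:00–18:00: 08:00–15:15, 16:45–17:15.
Mina ∩ Jun: 09:00–10:45, 11:30–12:00, 12:30–14:45.
Mina ∩ Jun ∩ Anders: 09:00–10:45, 11:30–12:00, 12:30–14:45.
Mina ∩ Jun ∩ Anders ∩ Quinn: 11:30–12:00, 12:30–13:30, 13:45–14:45.
Mina ∩ Jun ∩ Anders ∩ Quinn ∩ Alice: 12:30–13:30, 14:00–14:45.
Windows ≥ 30 min: 12:30–13:30, 14:00–14:45.
That's 2 windows.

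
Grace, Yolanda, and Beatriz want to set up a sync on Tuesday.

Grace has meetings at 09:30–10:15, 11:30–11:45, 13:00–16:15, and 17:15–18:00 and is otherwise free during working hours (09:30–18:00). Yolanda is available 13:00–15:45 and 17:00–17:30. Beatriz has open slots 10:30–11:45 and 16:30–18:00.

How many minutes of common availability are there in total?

Grace free within 09:30–18:00: 10:15–11:30, 11:45–13:00, 16:15–17:15.
Grace ∩ Yolanda: 17:00–17:15.
Grace ∩ Yolanda ∩ Beatriz: 17:00–17:15.
Total common minutes: 15.

15 minutes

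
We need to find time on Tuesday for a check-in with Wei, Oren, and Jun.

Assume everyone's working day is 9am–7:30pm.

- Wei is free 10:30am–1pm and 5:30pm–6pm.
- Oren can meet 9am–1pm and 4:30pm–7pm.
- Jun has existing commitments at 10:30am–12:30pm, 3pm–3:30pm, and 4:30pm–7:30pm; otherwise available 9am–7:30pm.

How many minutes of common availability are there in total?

30 minutes

Jun free within 09:00–19:30: 09:00–10:30, 12:30–15:00, 15:30–16:30.
Wei ∩ Oren: 10:30–13:00, 17:30–18:00.
Wei ∩ Oren ∩ Jun: 12:30–13:00.
Total common minutes: 30.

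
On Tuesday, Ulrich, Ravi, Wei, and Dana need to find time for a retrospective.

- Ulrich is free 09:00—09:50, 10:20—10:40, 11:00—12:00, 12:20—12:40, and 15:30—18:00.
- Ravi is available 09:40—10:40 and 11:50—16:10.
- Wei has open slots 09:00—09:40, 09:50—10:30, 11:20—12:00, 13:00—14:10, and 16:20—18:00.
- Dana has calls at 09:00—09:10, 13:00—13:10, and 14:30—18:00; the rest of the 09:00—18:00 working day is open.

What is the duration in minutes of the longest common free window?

10 minutes

Dana free within 09:00–18:00: 09:10–13:00, 13:10–14:30.
Ulrich ∩ Ravi: 09:40–09:50, 10:20–10:40, 11:50–12:00, 12:20–12:40, 15:30–16:10.
Ulrich ∩ Ravi ∩ Wei: 10:20–10:30, 11:50–12:00.
Ulrich ∩ Ravi ∩ Wei ∩ Dana: 10:20–10:30, 11:50–12:00.
Common window lengths: 10, 10 min; longest is 10.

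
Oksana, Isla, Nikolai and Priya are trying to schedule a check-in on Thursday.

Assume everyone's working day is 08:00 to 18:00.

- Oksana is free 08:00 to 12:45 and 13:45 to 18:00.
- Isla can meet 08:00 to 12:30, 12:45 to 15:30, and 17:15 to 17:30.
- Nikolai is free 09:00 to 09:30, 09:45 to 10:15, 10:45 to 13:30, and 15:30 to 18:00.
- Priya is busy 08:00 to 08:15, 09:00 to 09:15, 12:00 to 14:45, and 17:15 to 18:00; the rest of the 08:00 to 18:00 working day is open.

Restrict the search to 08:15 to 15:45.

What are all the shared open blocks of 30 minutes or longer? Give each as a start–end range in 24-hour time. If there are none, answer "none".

Priya free within 08:00–18:00: 08:15–09:00, 09:15–12:00, 14:45–17:15.
Oksana ∩ Isla: 08:00–12:30, 13:45–15:30, 17:15–17:30.
Oksana ∩ Isla ∩ Nikolai: 09:00–09:30, 09:45–10:15, 10:45–12:30, 17:15–17:30.
Oksana ∩ Isla ∩ Nikolai ∩ Priya: 09:15–09:30, 09:45–10:15, 10:45–12:00.
Restricted to 08:15–15:45: 09:15–09:30, 09:45–10:15, 10:45–12:00.
Windows ≥ 30 min: 09:45–10:15, 10:45–12:00.

09:45–10:15, 10:45–12:00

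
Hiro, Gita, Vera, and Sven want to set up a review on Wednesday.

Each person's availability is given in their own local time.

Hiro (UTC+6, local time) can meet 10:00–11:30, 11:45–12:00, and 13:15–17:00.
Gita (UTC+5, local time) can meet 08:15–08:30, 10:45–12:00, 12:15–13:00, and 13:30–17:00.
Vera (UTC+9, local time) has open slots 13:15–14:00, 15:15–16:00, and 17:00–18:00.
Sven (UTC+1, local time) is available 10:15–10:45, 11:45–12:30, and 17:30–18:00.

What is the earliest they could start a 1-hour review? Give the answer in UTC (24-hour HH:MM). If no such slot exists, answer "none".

none

Hiro → UTC: 04:00–05:30, 05:45–06:00, 07:15–11:00.
Gita → UTC: 03:15–03:30, 05:45–07:00, 07:15–08:00, 08:30–12:00.
Vera → UTC: 04:15–05:00, 06:15–07:00, 08:00–09:00.
Sven → UTC: 09:15–09:45, 10:45–11:30, 16:30–17:00.
Hiro ∩ Gita: 05:45–06:00, 07:15–08:00, 08:30–11:00.
Hiro ∩ Gita ∩ Vera: 08:30–09:00.
Hiro ∩ Gita ∩ Vera ∩ Sven: (none).
Windows ≥ 60 min: (none).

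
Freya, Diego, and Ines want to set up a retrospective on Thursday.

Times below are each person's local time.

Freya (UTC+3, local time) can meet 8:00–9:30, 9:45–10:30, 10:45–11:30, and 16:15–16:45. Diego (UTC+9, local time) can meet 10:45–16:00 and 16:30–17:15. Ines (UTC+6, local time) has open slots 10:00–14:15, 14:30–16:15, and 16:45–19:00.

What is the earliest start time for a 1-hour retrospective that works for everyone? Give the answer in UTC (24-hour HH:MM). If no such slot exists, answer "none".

05:00

Freya → UTC: 05:00–06:30, 06:45–07:30, 07:45–08:30, 13:15–13:45.
Diego → UTC: 01:45–07:00, 07:30–08:15.
Ines → UTC: 04:00–08:15, 08:30–10:15, 10:45–13:00.
Freya ∩ Diego: 05:00–06:30, 06:45–07:00, 07:45–08:15.
Freya ∩ Diego ∩ Ines: 05:00–06:30, 06:45–07:00, 07:45–08:15.
Windows ≥ 60 min: 05:00–06:30.
Earliest such window starts at 05:00.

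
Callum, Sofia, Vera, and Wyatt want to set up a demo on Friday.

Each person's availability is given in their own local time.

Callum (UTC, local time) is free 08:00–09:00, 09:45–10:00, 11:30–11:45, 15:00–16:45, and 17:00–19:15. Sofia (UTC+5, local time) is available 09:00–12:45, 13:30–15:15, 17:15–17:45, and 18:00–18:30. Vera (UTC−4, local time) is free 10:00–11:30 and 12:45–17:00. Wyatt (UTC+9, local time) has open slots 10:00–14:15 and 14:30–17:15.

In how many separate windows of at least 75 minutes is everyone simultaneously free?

0

Callum → UTC: 08:00–09:00, 09:45–10:00, 11:30–11:45, 15:00–16:45, 17:00–19:15.
Sofia → UTC: 04:00–07:45, 08:30–10:15, 12:15–12:45, 13:00–13:30.
Vera → UTC: 14:00–15:30, 16:45–21:00.
Wyatt → UTC: 01:00–05:15, 05:30–08:15.
Callum ∩ Sofia: 08:30–09:00, 09:45–10:00.
Callum ∩ Sofia ∩ Vera: (none).
Callum ∩ Sofia ∩ Vera ∩ Wyatt: (none).
Windows ≥ 75 min: (none).
That's 0 windows.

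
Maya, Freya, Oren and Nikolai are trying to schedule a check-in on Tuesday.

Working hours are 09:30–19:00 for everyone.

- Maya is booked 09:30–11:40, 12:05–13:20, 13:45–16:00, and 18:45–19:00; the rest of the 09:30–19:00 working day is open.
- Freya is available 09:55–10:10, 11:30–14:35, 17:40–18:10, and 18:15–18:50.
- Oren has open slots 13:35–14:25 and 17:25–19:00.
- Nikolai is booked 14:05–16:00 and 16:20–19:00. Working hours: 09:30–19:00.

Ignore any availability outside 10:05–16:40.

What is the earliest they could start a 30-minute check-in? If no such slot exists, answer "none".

Maya free within 09:30–19:00: 11:40–12:05, 13:20–13:45, 16:00–18:45.
Nikolai free within 09:30–19:00: 09:30–14:05, 16:00–16:20.
Maya ∩ Freya: 11:40–12:05, 13:20–13:45, 17:40–18:10, 18:15–18:45.
Maya ∩ Freya ∩ Oren: 13:35–13:45, 17:40–18:10, 18:15–18:45.
Maya ∩ Freya ∩ Oren ∩ Nikolai: 13:35–13:45.
Restricted to 10:05–16:40: 13:35–13:45.
Windows ≥ 30 min: (none).

none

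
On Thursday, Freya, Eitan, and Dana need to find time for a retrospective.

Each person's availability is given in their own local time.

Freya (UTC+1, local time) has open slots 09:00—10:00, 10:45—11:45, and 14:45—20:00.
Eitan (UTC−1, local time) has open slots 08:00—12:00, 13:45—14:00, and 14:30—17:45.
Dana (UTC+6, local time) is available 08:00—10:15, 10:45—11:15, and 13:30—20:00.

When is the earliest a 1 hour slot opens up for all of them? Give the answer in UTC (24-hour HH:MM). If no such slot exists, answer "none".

Freya → UTC: 08:00–09:00, 09:45–10:45, 13:45–19:00.
Eitan → UTC: 09:00–13:00, 14:45–15:00, 15:30–18:45.
Dana → UTC: 02:00–04:15, 04:45–05:15, 07:30–14:00.
Freya ∩ Eitan: 09:45–10:45, 14:45–15:00, 15:30–18:45.
Freya ∩ Eitan ∩ Dana: 09:45–10:45.
Windows ≥ 60 min: 09:45–10:45.
Earliest such window starts at 09:45.

09:45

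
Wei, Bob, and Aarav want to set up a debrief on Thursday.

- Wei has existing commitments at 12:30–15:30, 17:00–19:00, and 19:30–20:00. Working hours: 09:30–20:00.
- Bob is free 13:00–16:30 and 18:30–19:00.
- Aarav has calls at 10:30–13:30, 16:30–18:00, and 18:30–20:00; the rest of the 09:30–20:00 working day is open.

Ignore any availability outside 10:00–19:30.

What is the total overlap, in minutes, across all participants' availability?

Wei free within 09:30–20:00: 09:30–12:30, 15:30–17:00, 19:00–19:30.
Aarav free within 09:30–20:00: 09:30–10:30, 13:30–16:30, 18:00–18:30.
Wei ∩ Bob: 15:30–16:30.
Wei ∩ Bob ∩ Aarav: 15:30–16:30.
Restricted to 10:00–19:30: 15:30–16:30.
Total common minutes: 60.

60 minutes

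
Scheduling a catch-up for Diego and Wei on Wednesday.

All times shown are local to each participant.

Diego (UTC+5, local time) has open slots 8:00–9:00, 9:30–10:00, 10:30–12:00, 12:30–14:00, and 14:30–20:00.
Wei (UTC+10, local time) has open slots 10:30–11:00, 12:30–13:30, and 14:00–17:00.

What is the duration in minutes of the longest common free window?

Diego → UTC: 03:00–04:00, 04:30–05:00, 05:30–07:00, 07:30–09:00, 09:30–15:00.
Wei → UTC: 00:30–01:00, 02:30–03:30, 04:00–07:00.
Diego ∩ Wei: 03:00–03:30, 04:30–05:00, 05:30–07:00.
Common window lengths: 30, 30, 90 min; longest is 90.

90 minutes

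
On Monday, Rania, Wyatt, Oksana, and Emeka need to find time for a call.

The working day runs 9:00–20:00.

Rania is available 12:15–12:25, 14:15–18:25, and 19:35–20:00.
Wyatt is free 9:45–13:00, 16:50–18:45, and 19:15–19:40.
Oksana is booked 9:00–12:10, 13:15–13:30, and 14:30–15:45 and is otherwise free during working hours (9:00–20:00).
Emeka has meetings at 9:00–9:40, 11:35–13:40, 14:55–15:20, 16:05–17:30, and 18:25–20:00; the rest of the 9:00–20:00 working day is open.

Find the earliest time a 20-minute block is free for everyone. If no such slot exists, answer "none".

17:30

Oksana free within 09:00–20:00: 12:10–13:15, 13:30–14:30, 15:45–20:00.
Emeka free within 09:00–20:00: 09:40–11:35, 13:40–14:55, 15:20–16:05, 17:30–18:25.
Rania ∩ Wyatt: 12:15–12:25, 16:50–18:25, 19:35–19:40.
Rania ∩ Wyatt ∩ Oksana: 12:15–12:25, 16:50–18:25, 19:35–19:40.
Rania ∩ Wyatt ∩ Oksana ∩ Emeka: 17:30–18:25.
Windows ≥ 20 min: 17:30–18:25.
Earliest such window starts at 17:30.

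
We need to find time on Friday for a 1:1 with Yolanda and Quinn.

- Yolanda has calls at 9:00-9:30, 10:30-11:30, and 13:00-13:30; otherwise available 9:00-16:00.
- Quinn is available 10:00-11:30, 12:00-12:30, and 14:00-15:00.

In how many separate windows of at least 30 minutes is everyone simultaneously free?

Yolanda free within 09:00–16:00: 09:30–10:30, 11:30–13:00, 13:30–16:00.
Yolanda ∩ Quinn: 10:00–10:30, 12:00–12:30, 14:00–15:00.
Windows ≥ 30 min: 10:00–10:30, 12:00–12:30, 14:00–15:00.
That's 3 windows.

3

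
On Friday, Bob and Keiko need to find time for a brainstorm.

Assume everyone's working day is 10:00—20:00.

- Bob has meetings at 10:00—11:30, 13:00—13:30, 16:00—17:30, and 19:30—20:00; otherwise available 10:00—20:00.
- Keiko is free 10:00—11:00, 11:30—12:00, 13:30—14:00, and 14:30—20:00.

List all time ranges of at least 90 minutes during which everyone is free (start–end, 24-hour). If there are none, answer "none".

Bob free within 10:00–20:00: 11:30–13:00, 13:30–16:00, 17:30–19:30.
Bob ∩ Keiko: 11:30–12:00, 13:30–14:00, 14:30–16:00, 17:30–19:30.
Windows ≥ 90 min: 14:30–16:00, 17:30–19:30.

14:30–16:00, 17:30–19:30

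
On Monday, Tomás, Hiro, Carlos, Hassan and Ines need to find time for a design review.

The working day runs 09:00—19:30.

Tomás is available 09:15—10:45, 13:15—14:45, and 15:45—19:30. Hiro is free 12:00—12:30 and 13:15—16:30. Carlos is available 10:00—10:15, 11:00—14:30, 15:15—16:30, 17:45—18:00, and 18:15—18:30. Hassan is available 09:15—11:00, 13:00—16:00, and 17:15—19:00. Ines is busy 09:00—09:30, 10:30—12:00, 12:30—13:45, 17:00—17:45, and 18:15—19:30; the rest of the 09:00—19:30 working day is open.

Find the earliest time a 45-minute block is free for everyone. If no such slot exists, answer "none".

Ines free within 09:00–19:30: 09:30–10:30, 12:00–12:30, 13:45–17:00, 17:45–18:15.
Tomás ∩ Hiro: 13:15–14:45, 15:45–16:30.
Tomás ∩ Hiro ∩ Carlos: 13:15–14:30, 15:45–16:30.
Tomás ∩ Hiro ∩ Carlos ∩ Hassan: 13:15–14:30, 15:45–16:00.
Tomás ∩ Hiro ∩ Carlos ∩ Hassan ∩ Ines: 13:45–14:30, 15:45–16:00.
Windows ≥ 45 min: 13:45–14:30.
Earliest such window starts at 13:45.

13:45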